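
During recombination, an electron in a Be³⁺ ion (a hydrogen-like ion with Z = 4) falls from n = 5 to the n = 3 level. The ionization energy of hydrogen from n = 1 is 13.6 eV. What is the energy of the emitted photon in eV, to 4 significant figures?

15.47 eV

The Bohr energies scale as Z², so for Z = 4: E_n = −217.6/n² eV.
E_5 = −217.6/25 = −8.704 eV and E_3 = −217.6/9 = −24.18 eV.
The photon energy is |E_5 − E_3| = 15.47 eV.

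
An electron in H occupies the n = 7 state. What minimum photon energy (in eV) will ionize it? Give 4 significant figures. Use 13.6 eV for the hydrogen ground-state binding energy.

E_7 = −13.60/49 = −0.2776 eV, so ionization (to E = 0) requires 0.2776 eV.

0.2776 eV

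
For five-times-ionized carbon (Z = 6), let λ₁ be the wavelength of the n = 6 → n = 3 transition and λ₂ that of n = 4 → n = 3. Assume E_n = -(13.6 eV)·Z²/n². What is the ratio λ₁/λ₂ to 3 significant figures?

λ ∝ 1/ΔE ∝ 1/(1/n_f² − 1/n_i²), and the Z² and hc factors cancel in the ratio.
λ₁/λ₂ = (1/3² − 1/4²)/(1/3² − 1/6²) = 0.04861/0.08333 = 0.583.

0.583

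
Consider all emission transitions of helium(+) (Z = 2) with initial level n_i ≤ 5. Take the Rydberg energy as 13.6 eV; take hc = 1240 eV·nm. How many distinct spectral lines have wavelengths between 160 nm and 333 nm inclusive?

2

Enumerate all n_i → n_f pairs with 1 ≤ n_f < n_i ≤ 5 and compute λ = 1240 / [13.6·4·(1/n_f² − 1/n_i²)].
Lines falling in [160, 333] nm: 3→2 (164.1 nm), 5→3 (320.5 nm).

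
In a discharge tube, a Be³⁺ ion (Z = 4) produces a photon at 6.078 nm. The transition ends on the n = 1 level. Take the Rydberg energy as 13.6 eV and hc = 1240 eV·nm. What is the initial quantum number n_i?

n_i = 4

The photon energy is ΔE = hc/λ = 1240 / 6.078 = 204.0 eV.
With Z = 4, ΔE = 217.6 × (1/n_f² − 1/n_i²), so 1/n_f² − 1/n_i² = 0.9376.
With n_f = 1: 1/n_i² = 1/1 − 0.9376 = 0.06243, so n_i ≈ 4.00.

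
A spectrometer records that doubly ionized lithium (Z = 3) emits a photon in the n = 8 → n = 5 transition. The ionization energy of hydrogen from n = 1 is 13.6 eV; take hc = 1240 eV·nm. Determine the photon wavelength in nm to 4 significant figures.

415.6 nm

For Z = 3 the level energies scale as Z², so the effective Rydberg energy is 13.6 × 9 = 122.4 eV.
ΔE = 122.4 × (1/5² − 1/8²) = 122.4 × 0.02438 = 2.984 eV.
λ = hc/ΔE = 1240 / 2.984 = 415.6 nm.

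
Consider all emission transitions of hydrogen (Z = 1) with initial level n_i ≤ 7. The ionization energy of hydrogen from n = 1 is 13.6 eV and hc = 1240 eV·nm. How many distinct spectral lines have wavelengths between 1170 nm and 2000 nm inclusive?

Enumerate all n_i → n_f pairs with 1 ≤ n_f < n_i ≤ 7 and compute λ = 1240 / [13.6·1·(1/n_f² − 1/n_i²)].
Lines falling in [1170, 2000] nm: 5→3 (1282 nm), 4→3 (1876 nm).

2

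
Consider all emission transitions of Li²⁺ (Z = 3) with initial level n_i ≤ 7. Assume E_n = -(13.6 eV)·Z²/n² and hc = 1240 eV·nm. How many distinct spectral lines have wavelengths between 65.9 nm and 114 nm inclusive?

Enumerate all n_i → n_f pairs with 1 ≤ n_f < n_i ≤ 7 and compute λ = 1240 / [13.6·9·(1/n_f² − 1/n_i²)].
Lines falling in [65.9, 114] nm: 3→2 (72.94 nm), 7→3 (111.7 nm).

2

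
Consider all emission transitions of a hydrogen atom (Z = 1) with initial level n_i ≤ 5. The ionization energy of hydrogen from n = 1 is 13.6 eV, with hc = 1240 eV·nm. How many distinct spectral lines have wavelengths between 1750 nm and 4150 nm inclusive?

Enumerate all n_i → n_f pairs with 1 ≤ n_f < n_i ≤ 5 and compute λ = 1240 / [13.6·1·(1/n_f² − 1/n_i²)].
Lines falling in [1750, 4150] nm: 4→3 (1876 nm), 5→4 (4052 nm).

2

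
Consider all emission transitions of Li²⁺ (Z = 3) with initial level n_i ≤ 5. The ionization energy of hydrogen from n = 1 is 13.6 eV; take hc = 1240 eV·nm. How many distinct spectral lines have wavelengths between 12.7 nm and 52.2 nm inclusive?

Enumerate all n_i → n_f pairs with 1 ≤ n_f < n_i ≤ 5 and compute λ = 1240 / [13.6·9·(1/n_f² − 1/n_i²)].
Lines falling in [12.7, 52.2] nm: 2→1 (13.51 nm), 5→2 (48.24 nm).

2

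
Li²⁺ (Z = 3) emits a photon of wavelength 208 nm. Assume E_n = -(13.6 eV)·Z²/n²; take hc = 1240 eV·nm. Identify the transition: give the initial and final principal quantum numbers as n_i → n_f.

The photon energy is ΔE = hc/λ = 1240 / 208 = 5.962 eV.
With Z = 3, ΔE = 122.4 × (1/n_f² − 1/n_i²), so 1/n_f² − 1/n_i² = 0.04871.
Trying n_f = 3 gives 1/n_i² = 0.06241, i.e. n_i ≈ 4; this pair matches.

n_i = 4, n_f = 3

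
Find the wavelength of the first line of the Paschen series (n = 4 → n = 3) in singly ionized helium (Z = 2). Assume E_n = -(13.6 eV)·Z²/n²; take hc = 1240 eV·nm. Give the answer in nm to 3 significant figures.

The Paschen series terminates on n_f = 3; the first line has n_i = 3+1 = 4.
ΔE = 54.40 × (1/3² − 1/4²) = 2.644 eV.
λ = 1240 / 2.644 = 469 nm.

469 nm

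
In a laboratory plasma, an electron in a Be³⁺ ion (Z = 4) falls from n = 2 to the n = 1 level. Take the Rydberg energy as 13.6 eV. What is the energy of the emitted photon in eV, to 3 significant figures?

163 eV

The Bohr energies scale as Z², so for Z = 4: E_n = −217.6/n² eV.
E_2 = −217.6/4 = −54.40 eV and E_1 = −217.6/1 = −217.6 eV.
The photon energy is |E_2 − E_1| = 163 eV.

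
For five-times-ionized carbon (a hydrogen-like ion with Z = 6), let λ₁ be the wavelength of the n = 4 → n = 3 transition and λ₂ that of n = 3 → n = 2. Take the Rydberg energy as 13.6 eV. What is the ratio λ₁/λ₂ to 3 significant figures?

2.86

λ ∝ 1/ΔE ∝ 1/(1/n_f² − 1/n_i²), and the Z² and hc factors cancel in the ratio.
λ₁/λ₂ = (1/2² − 1/3²)/(1/3² − 1/4²) = 0.1389/0.04861 = 2.86.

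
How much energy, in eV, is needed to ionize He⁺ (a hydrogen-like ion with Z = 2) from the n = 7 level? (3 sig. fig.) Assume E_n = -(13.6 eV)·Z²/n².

1.11 eV

E_n = −13.6 Z²/n² = −54.40/n² eV for Z = 2.
E_7 = −54.40/49 = −1.11 eV, so ionization (to E = 0) requires 1.11 eV.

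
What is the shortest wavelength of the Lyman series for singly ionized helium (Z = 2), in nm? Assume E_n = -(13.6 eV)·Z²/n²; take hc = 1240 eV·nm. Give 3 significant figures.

22.8 nm

The Lyman series has lower level n_f = 1; the series limit corresponds to n_i → ∞.
ΔE_max = 13.6 × 4 / 1² = 54.40 eV.
λ_min = 1240 / 54.40 = 22.8 nm.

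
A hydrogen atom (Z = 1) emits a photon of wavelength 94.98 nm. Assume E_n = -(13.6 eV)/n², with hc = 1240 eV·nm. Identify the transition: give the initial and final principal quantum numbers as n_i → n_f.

The photon energy is ΔE = hc/λ = 1240 / 94.98 = 13.06 eV.
With Z = 1, ΔE = 13.60 × (1/n_f² − 1/n_i²), so 1/n_f² − 1/n_i² = 0.9600.
Trying n_f = 1 gives 1/n_i² = 0.04005, i.e. n_i ≈ 5; this pair matches.

n_i = 5, n_f = 1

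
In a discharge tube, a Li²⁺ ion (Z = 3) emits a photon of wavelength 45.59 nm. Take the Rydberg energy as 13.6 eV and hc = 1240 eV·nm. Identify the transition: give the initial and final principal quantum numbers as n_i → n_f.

n_i = 6, n_f = 2

The photon energy is ΔE = hc/λ = 1240 / 45.59 = 27.20 eV.
With Z = 3, ΔE = 122.4 × (1/n_f² − 1/n_i²), so 1/n_f² − 1/n_i² = 0.2222.
Trying n_f = 2 gives 1/n_i² = 0.02779, i.e. n_i ≈ 6; this pair matches.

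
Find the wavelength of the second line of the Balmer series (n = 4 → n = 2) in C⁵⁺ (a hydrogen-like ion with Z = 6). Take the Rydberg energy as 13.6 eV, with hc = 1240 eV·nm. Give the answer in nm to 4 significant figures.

13.51 nm

The Balmer series terminates on n_f = 2; the second line has n_i = 2+2 = 4.
ΔE = 489.6 × (1/2² − 1/4²) = 91.80 eV.
λ = 1240 / 91.80 = 13.51 nm.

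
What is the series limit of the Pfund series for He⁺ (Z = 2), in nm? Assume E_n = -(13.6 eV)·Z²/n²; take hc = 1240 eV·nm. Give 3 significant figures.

570 nm

The Pfund series has lower level n_f = 5; the series limit corresponds to n_i → ∞.
ΔE_max = 13.6 × 4 / 5² = 2.176 eV.
λ_min = 1240 / 2.176 = 570 nm.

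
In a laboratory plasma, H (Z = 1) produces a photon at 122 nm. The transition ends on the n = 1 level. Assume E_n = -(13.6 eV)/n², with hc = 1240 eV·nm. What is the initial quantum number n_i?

The photon energy is ΔE = hc/λ = 1240 / 122 = 10.16 eV.
With Z = 1, ΔE = 13.60 × (1/n_f² − 1/n_i²), so 1/n_f² − 1/n_i² = 0.7473.
With n_f = 1: 1/n_i² = 1/1 − 0.7473 = 0.2527, so n_i ≈ 1.99.

n_i = 2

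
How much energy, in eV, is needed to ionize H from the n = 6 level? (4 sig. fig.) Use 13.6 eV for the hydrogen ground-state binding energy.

0.3778 eV

E_6 = −13.60/36 = −0.3778 eV, so ionization (to E = 0) requires 0.3778 eV.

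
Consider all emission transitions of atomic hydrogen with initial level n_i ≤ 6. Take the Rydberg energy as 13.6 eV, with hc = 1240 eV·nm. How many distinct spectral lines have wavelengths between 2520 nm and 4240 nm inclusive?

2

Enumerate all n_i → n_f pairs with 1 ≤ n_f < n_i ≤ 6 and compute λ = 1240 / [13.6·1·(1/n_f² − 1/n_i²)].
Lines falling in [2520, 4240] nm: 6→4 (2626 nm), 5→4 (4052 nm).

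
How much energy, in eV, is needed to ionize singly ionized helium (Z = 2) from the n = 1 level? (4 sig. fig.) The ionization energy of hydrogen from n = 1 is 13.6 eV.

E_n = −13.6 Z²/n² = −54.40/n² eV for Z = 2.
E_1 = −54.40/1 = −54.40 eV, so ionization (to E = 0) requires 54.40 eV.

54.40 eV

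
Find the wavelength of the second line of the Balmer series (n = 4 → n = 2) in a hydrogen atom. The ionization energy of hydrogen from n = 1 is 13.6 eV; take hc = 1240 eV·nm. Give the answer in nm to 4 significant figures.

The Balmer series terminates on n_f = 2; the second line has n_i = 2+2 = 4.
ΔE = 13.60 × (1/2² − 1/4²) = 2.550 eV.
λ = 1240 / 2.550 = 486.3 nm.

486.3 nm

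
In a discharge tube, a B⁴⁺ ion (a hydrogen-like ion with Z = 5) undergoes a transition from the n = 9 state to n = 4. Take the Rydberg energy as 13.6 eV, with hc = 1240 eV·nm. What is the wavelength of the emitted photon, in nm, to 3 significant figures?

72.7 nm

For Z = 5 the level energies scale as Z², so the effective Rydberg energy is 13.6 × 25 = 340.0 eV.
ΔE = 340.0 × (1/4² − 1/9²) = 340.0 × 0.05015 = 17.05 eV.
λ = hc/ΔE = 1240 / 17.05 = 72.7 nm.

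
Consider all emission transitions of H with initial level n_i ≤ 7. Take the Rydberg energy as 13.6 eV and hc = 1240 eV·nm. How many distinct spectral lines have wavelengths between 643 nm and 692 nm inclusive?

1

Enumerate all n_i → n_f pairs with 1 ≤ n_f < n_i ≤ 7 and compute λ = 1240 / [13.6·1·(1/n_f² − 1/n_i²)].
Lines falling in [643, 692] nm: 3→2 (656.5 nm).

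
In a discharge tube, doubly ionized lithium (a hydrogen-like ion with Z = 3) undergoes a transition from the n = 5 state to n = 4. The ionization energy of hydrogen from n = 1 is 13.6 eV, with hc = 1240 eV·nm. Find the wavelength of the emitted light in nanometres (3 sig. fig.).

450 nm

For Z = 3 the level energies scale as Z², so the effective Rydberg energy is 13.6 × 9 = 122.4 eV.
ΔE = 122.4 × (1/4² − 1/5²) = 122.4 × 0.02250 = 2.754 eV.
λ = hc/ΔE = 1240 / 2.754 = 450 nm.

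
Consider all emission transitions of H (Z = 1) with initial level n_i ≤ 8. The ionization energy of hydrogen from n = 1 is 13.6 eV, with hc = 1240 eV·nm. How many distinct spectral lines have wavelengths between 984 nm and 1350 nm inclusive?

Enumerate all n_i → n_f pairs with 1 ≤ n_f < n_i ≤ 8 and compute λ = 1240 / [13.6·1·(1/n_f² − 1/n_i²)].
Lines falling in [984, 1350] nm: 7→3 (1005 nm), 6→3 (1094 nm), 5→3 (1282 nm).

3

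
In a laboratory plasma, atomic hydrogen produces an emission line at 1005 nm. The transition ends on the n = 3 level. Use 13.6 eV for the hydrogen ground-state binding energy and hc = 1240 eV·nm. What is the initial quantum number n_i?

n_i = 7

The photon energy is ΔE = hc/λ = 1240 / 1005 = 1.234 eV.
With Z = 1, ΔE = 13.60 × (1/n_f² − 1/n_i²), so 1/n_f² − 1/n_i² = 0.09072.
With n_f = 3: 1/n_i² = 1/9 − 0.09072 = 0.02039, so n_i ≈ 7.00.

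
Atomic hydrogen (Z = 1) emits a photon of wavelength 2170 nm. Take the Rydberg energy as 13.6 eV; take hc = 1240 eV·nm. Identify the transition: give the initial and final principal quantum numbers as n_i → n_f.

The photon energy is ΔE = hc/λ = 1240 / 2170 = 0.5714 eV.
With Z = 1, ΔE = 13.60 × (1/n_f² − 1/n_i²), so 1/n_f² − 1/n_i² = 0.04202.
Trying n_f = 4 gives 1/n_i² = 0.02048, i.e. n_i ≈ 7; this pair matches.

n_i = 7, n_f = 4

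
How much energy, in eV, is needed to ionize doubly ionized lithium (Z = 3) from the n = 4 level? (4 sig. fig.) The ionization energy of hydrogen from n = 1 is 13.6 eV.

E_n = −13.6 Z²/n² = −122.4/n² eV for Z = 3.
E_4 = −122.4/16 = −7.650 eV, so ionization (to E = 0) requires 7.650 eV.

7.650 eV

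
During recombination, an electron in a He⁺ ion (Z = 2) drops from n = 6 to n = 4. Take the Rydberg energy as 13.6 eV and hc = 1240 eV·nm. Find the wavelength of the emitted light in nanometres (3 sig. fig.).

For Z = 2 the level energies scale as Z², so the effective Rydberg energy is 13.6 × 4 = 54.40 eV.
ΔE = 54.40 × (1/4² − 1/6²) = 54.40 × 0.03472 = 1.889 eV.
λ = hc/ΔE = 1240 / 1.889 = 656 nm.

656 nm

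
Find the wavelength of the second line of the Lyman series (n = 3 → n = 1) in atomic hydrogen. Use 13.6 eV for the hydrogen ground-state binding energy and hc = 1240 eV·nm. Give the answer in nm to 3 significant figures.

103 nm

The Lyman series terminates on n_f = 1; the second line has n_i = 1+2 = 3.
ΔE = 13.60 × (1/1² − 1/3²) = 12.09 eV.
λ = 1240 / 12.09 = 103 nm.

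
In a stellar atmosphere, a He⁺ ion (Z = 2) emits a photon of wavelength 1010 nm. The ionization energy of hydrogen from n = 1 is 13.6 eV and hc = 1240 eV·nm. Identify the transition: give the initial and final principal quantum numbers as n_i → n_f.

The photon energy is ΔE = hc/λ = 1240 / 1010 = 1.228 eV.
With Z = 2, ΔE = 54.40 × (1/n_f² − 1/n_i²), so 1/n_f² − 1/n_i² = 0.02257.
Trying n_f = 4 gives 1/n_i² = 0.03993, i.e. n_i ≈ 5; this pair matches.

n_i = 5, n_f = 4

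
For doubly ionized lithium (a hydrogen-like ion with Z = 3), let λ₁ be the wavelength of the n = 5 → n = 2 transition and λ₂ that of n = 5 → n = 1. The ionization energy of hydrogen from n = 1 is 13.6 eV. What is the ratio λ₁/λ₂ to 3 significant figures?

4.57

λ ∝ 1/ΔE ∝ 1/(1/n_f² − 1/n_i²), and the Z² and hc factors cancel in the ratio.
λ₁/λ₂ = (1/1² − 1/5²)/(1/2² − 1/5²) = 0.9600/0.2100 = 4.57.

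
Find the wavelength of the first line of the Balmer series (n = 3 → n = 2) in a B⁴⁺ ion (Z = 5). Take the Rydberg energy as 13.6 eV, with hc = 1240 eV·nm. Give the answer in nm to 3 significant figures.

The Balmer series terminates on n_f = 2; the first line has n_i = 2+1 = 3.
ΔE = 340.0 × (1/2² − 1/3²) = 47.22 eV.
λ = 1240 / 47.22 = 26.3 nm.

26.3 nm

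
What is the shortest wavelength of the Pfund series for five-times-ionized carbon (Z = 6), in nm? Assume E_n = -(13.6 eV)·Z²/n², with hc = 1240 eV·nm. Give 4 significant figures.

63.32 nm

The Pfund series has lower level n_f = 5; the series limit corresponds to n_i → ∞.
ΔE_max = 13.6 × 36 / 5² = 19.58 eV.
λ_min = 1240 / 19.58 = 63.32 nm.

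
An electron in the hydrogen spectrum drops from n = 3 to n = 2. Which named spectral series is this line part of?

Balmer

The series is set by the lower level: n_f = 2 is the Balmer series.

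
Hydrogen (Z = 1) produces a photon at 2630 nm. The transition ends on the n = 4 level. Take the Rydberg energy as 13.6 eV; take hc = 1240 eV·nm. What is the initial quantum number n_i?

The photon energy is ΔE = hc/λ = 1240 / 2630 = 0.4715 eV.
With Z = 1, ΔE = 13.60 × (1/n_f² − 1/n_i²), so 1/n_f² − 1/n_i² = 0.03467.
With n_f = 4: 1/n_i² = 1/16 − 0.03467 = 0.02783, so n_i ≈ 5.99.

n_i = 6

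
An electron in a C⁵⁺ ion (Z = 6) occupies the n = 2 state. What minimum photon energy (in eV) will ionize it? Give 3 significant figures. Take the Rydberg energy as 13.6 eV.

122 eV

E_n = −13.6 Z²/n² = −489.6/n² eV for Z = 6.
E_2 = −489.6/4 = −122 eV, so ionization (to E = 0) requires 122 eV.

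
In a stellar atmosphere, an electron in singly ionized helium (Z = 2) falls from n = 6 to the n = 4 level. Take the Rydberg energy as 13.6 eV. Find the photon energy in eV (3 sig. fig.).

The Bohr energies scale as Z², so for Z = 2: E_n = −54.40/n² eV.
E_6 = −54.40/36 = −1.511 eV and E_4 = −54.40/16 = −3.400 eV.
The photon energy is |E_6 − E_4| = 1.89 eV.

1.89 eV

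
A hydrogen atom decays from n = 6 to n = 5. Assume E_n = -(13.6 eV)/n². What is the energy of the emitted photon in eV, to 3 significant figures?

E_6 = −13.60/36 = −0.3778 eV and E_5 = −13.60/25 = −0.5440 eV.
The photon energy is |E_6 − E_5| = 0.166 eV.

0.166 eV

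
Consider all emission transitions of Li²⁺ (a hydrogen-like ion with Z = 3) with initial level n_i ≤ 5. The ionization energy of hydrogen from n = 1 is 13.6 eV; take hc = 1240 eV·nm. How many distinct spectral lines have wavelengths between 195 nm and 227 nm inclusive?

Enumerate all n_i → n_f pairs with 1 ≤ n_f < n_i ≤ 5 and compute λ = 1240 / [13.6·9·(1/n_f² − 1/n_i²)].
Lines falling in [195, 227] nm: 4→3 (208.4 nm).

1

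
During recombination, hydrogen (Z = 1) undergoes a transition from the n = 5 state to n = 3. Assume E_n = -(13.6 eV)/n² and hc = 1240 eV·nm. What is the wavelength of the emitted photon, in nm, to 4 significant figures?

ΔE = 13.60 × (1/3² − 1/5²) = 13.60 × 0.07111 = 0.9671 eV.
λ = hc/ΔE = 1240 / 0.9671 = 1282 nm.
This line belongs to the Paschen series.

1282 nm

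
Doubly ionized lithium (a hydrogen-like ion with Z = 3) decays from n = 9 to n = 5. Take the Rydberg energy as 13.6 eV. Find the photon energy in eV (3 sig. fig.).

The Bohr energies scale as Z², so for Z = 3: E_n = −122.4/n² eV.
E_9 = −122.4/81 = −1.511 eV and E_5 = −122.4/25 = −4.896 eV.
The photon energy is |E_9 − E_5| = 3.38 eV.

3.38 eV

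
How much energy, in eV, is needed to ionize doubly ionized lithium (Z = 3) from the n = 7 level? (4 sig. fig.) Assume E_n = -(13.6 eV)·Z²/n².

E_n = −13.6 Z²/n² = −122.4/n² eV for Z = 3.
E_7 = −122.4/49 = −2.498 eV, so ionization (to E = 0) requires 2.498 eV.

2.498 eV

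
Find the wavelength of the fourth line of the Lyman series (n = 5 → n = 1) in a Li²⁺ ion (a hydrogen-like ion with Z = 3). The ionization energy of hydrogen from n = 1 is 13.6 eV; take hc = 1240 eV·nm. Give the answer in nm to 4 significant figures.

10.55 nm

The Lyman series terminates on n_f = 1; the fourth line has n_i = 1+4 = 5.
ΔE = 122.4 × (1/1² − 1/5²) = 117.5 eV.
λ = 1240 / 117.5 = 10.55 nm.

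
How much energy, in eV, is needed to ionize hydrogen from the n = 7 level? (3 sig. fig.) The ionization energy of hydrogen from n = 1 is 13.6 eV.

E_7 = −13.60/49 = −0.278 eV, so ionization (to E = 0) requires 0.278 eV.

0.278 eV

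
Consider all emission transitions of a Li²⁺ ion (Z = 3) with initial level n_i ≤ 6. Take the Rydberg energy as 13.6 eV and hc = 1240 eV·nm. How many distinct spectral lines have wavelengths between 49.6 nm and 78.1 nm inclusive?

2

Enumerate all n_i → n_f pairs with 1 ≤ n_f < n_i ≤ 6 and compute λ = 1240 / [13.6·9·(1/n_f² − 1/n_i²)].
Lines falling in [49.6, 78.1] nm: 4→2 (54.03 nm), 3→2 (72.94 nm).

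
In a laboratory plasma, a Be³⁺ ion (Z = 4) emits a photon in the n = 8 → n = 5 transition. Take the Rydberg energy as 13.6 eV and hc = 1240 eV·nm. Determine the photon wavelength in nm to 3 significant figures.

For Z = 4 the level energies scale as Z², so the effective Rydberg energy is 13.6 × 16 = 217.6 eV.
ΔE = 217.6 × (1/5² − 1/8²) = 217.6 × 0.02438 = 5.304 eV.
λ = hc/ΔE = 1240 / 5.304 = 234 nm.

234 nm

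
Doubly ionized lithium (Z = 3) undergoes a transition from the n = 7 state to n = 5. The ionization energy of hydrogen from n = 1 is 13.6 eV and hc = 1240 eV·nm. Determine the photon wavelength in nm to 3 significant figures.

For Z = 3 the level energies scale as Z², so the effective Rydberg energy is 13.6 × 9 = 122.4 eV.
ΔE = 122.4 × (1/5² − 1/7²) = 122.4 × 0.01959 = 2.398 eV.
λ = hc/ΔE = 1240 / 2.398 = 517 nm.

517 nm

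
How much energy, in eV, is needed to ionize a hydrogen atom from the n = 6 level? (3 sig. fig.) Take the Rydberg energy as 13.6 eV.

E_6 = −13.60/36 = −0.378 eV, so ionization (to E = 0) requires 0.378 eV.

0.378 eV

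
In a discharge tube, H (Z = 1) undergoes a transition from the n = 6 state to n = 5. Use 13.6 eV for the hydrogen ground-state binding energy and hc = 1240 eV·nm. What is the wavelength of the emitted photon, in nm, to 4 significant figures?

7460 nm

ΔE = 13.60 × (1/5² − 1/6²) = 13.60 × 0.01222 = 0.1662 eV.
λ = hc/ΔE = 1240 / 0.1662 = 7460 nm.
This line belongs to the Pfund series.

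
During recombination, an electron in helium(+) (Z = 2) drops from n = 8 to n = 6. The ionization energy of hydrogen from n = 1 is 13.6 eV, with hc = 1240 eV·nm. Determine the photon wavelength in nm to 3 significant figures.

For Z = 2 the level energies scale as Z², so the effective Rydberg energy is 13.6 × 4 = 54.40 eV.
ΔE = 54.40 × (1/6² − 1/8²) = 54.40 × 0.01215 = 0.6611 eV.
λ = hc/ΔE = 1240 / 0.6611 = 1880 nm.

1880 nm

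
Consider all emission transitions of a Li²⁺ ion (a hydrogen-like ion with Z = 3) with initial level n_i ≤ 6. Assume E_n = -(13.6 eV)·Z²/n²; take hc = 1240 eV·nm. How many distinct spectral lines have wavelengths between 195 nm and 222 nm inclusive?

1

Enumerate all n_i → n_f pairs with 1 ≤ n_f < n_i ≤ 6 and compute λ = 1240 / [13.6·9·(1/n_f² − 1/n_i²)].
Lines falling in [195, 222] nm: 4→3 (208.4 nm).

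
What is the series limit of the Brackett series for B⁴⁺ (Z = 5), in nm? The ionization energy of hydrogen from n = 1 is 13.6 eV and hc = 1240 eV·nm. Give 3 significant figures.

58.4 nm

The Brackett series has lower level n_f = 4; the series limit corresponds to n_i → ∞.
ΔE_max = 13.6 × 25 / 4² = 21.25 eV.
λ_min = 1240 / 21.25 = 58.4 nm.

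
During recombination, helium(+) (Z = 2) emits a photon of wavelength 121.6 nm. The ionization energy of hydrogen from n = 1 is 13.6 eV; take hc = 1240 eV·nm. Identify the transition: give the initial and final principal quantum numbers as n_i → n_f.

The photon energy is ΔE = hc/λ = 1240 / 121.6 = 10.20 eV.
With Z = 2, ΔE = 54.40 × (1/n_f² − 1/n_i²), so 1/n_f² − 1/n_i² = 0.1875.
Trying n_f = 2 gives 1/n_i² = 0.06255, i.e. n_i ≈ 4; this pair matches.

n_i = 4, n_f = 2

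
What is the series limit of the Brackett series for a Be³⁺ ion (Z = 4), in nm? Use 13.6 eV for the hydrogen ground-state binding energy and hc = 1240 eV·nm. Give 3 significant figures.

The Brackett series has lower level n_f = 4; the series limit corresponds to n_i → ∞.
ΔE_max = 13.6 × 16 / 4² = 13.60 eV.
λ_min = 1240 / 13.60 = 91.2 nm.

91.2 nm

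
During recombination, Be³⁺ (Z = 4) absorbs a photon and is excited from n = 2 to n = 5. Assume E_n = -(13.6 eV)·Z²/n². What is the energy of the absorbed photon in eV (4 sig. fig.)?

45.70 eV

The Bohr energies scale as Z², so for Z = 4: E_n = −217.6/n² eV.
E_5 = −217.6/25 = −8.704 eV and E_2 = −217.6/4 = −54.40 eV.
The photon energy is |E_5 − E_2| = 45.70 eV.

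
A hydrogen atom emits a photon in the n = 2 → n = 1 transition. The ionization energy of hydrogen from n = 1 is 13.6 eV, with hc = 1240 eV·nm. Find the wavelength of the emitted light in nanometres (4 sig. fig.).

ΔE = 13.60 × (1/1² − 1/2²) = 13.60 × 0.7500 = 10.20 eV.
λ = hc/ΔE = 1240 / 10.20 = 121.6 nm.
This line belongs to the Lyman series.

121.6 nm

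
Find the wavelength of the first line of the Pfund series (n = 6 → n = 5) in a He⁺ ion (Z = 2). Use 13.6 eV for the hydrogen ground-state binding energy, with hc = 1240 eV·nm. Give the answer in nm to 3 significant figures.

The Pfund series terminates on n_f = 5; the first line has n_i = 5+1 = 6.
ΔE = 54.40 × (1/5² − 1/6²) = 0.6649 eV.
λ = 1240 / 0.6649 = 1860 nm.

1860 nm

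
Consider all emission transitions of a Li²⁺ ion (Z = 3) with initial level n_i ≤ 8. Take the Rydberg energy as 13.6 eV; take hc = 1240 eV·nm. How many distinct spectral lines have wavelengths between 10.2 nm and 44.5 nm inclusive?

9

Enumerate all n_i → n_f pairs with 1 ≤ n_f < n_i ≤ 8 and compute λ = 1240 / [13.6·9·(1/n_f² − 1/n_i²)].
Lines falling in [10.2, 44.5] nm: 8→1 (10.29 nm), 7→1 (10.34 nm), 6→1 (10.42 nm), 5→1 (10.55 nm), 4→1 (10.81 nm), 3→1 (11.40 nm), 2→1 (13.51 nm), 8→2 (43.22 nm), 7→2 (44.12 nm).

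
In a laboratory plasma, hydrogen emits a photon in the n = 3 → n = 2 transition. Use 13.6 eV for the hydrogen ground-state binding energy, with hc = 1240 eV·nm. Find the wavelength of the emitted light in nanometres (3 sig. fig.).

656 nm

ΔE = 13.60 × (1/2² − 1/3²) = 13.60 × 0.1389 = 1.889 eV.
λ = hc/ΔE = 1240 / 1.889 = 656 nm.
This line belongs to the Balmer series.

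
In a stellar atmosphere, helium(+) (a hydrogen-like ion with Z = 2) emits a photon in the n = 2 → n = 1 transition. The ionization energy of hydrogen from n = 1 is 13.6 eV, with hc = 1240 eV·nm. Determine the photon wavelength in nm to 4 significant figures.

30.39 nm

For Z = 2 the level energies scale as Z², so the effective Rydberg energy is 13.6 × 4 = 54.40 eV.
ΔE = 54.40 × (1/1² − 1/2²) = 54.40 × 0.7500 = 40.80 eV.
λ = hc/ΔE = 1240 / 40.80 = 30.39 nm.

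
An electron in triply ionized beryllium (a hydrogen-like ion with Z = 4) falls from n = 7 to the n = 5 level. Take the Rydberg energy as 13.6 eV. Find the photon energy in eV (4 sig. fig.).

4.263 eV

The Bohr energies scale as Z², so for Z = 4: E_n = −217.6/n² eV.
E_7 = −217.6/49 = −4.441 eV and E_5 = −217.6/25 = −8.704 eV.
The photon energy is |E_7 − E_5| = 4.263 eV.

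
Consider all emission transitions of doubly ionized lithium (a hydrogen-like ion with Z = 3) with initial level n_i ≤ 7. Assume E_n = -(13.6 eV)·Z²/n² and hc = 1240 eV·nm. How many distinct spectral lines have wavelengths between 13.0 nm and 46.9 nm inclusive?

Enumerate all n_i → n_f pairs with 1 ≤ n_f < n_i ≤ 7 and compute λ = 1240 / [13.6·9·(1/n_f² − 1/n_i²)].
Lines falling in [13.0, 46.9] nm: 2→1 (13.51 nm), 7→2 (44.12 nm), 6→2 (45.59 nm).

3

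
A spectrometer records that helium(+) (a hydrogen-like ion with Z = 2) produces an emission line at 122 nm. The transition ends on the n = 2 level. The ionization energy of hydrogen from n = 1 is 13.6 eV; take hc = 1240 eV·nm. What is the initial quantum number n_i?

n_i = 4

The photon energy is ΔE = hc/λ = 1240 / 122 = 10.16 eV.
With Z = 2, ΔE = 54.40 × (1/n_f² − 1/n_i²), so 1/n_f² − 1/n_i² = 0.1868.
With n_f = 2: 1/n_i² = 1/4 − 0.1868 = 0.06316, so n_i ≈ 3.98.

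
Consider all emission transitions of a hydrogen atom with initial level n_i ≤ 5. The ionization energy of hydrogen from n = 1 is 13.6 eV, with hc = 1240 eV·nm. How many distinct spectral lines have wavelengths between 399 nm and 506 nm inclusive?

Enumerate all n_i → n_f pairs with 1 ≤ n_f < n_i ≤ 5 and compute λ = 1240 / [13.6·1·(1/n_f² − 1/n_i²)].
Lines falling in [399, 506] nm: 5→2 (434.2 nm), 4→2 (486.3 nm).

2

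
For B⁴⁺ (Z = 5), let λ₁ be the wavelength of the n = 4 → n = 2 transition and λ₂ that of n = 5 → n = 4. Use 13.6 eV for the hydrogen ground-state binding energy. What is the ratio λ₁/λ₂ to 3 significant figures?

0.120

λ ∝ 1/ΔE ∝ 1/(1/n_f² − 1/n_i²), and the Z² and hc factors cancel in the ratio.
λ₁/λ₂ = (1/4² − 1/5²)/(1/2² − 1/4²) = 0.02250/0.1875 = 0.120.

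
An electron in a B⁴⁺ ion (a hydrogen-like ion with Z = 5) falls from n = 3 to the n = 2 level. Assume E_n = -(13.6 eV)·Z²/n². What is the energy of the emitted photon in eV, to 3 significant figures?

47.2 eV

The Bohr energies scale as Z², so for Z = 5: E_n = −340.0/n² eV.
E_3 = −340.0/9 = −37.78 eV and E_2 = −340.0/4 = −85.00 eV.
The photon energy is |E_3 − E_2| = 47.2 eV.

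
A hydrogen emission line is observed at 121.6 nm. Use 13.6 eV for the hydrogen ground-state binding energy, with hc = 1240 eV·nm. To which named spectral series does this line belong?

Lyman

ΔE = 1240/121.6 = 10.20 eV.
This matches 13.6 × (1/1² − 1/2²), so n_f = 1: the Lyman series.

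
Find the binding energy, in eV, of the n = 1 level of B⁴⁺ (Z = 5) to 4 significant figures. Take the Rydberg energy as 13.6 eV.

E_n = −13.6 Z²/n² = −340.0/n² eV for Z = 5.
E_1 = −340.0/1 = −340.0 eV, so ionization (to E = 0) requires 340.0 eV.

340.0 eV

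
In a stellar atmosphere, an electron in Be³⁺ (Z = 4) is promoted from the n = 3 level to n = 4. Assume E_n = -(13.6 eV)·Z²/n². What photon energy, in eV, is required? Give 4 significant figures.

10.58 eV

The Bohr energies scale as Z², so for Z = 4: E_n = −217.6/n² eV.
E_4 = −217.6/16 = −13.60 eV and E_3 = −217.6/9 = −24.18 eV.
The photon energy is |E_4 − E_3| = 10.58 eV.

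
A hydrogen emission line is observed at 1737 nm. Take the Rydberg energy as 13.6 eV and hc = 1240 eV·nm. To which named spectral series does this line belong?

Brackett

ΔE = 1240/1737 = 0.7139 eV.
This matches 13.6 × (1/4² − 1/10²), so n_f = 4: the Brackett series.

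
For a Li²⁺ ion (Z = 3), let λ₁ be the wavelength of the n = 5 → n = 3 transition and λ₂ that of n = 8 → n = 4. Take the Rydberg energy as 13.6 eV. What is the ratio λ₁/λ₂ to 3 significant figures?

0.659

λ ∝ 1/ΔE ∝ 1/(1/n_f² − 1/n_i²), and the Z² and hc factors cancel in the ratio.
λ₁/λ₂ = (1/4² − 1/8²)/(1/3² − 1/5²) = 0.04688/0.07111 = 0.659.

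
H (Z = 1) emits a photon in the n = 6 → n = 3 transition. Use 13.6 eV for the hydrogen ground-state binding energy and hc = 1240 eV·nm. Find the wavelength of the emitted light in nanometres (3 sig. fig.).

1090 nm

ΔE = 13.60 × (1/3² − 1/6²) = 13.60 × 0.08333 = 1.133 eV.
λ = hc/ΔE = 1240 / 1.133 = 1090 nm.
This line belongs to the Paschen series.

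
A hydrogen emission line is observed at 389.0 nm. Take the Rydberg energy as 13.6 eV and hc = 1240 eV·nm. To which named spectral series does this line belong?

Balmer

ΔE = 1240/389.0 = 3.188 eV.
This matches 13.6 × (1/2² − 1/8²), so n_f = 2: the Balmer series.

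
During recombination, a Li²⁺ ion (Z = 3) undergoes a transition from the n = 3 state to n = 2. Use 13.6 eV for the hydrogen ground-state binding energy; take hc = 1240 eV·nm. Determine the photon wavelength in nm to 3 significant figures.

For Z = 3 the level energies scale as Z², so the effective Rydberg energy is 13.6 × 9 = 122.4 eV.
ΔE = 122.4 × (1/2² − 1/3²) = 122.4 × 0.1389 = 17.00 eV.
λ = hc/ΔE = 1240 / 17.00 = 72.9 nm.

72.9 nm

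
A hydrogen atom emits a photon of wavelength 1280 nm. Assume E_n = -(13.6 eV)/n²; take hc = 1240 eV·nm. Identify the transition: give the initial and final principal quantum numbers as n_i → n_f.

The photon energy is ΔE = hc/λ = 1240 / 1280 = 0.9688 eV.
With Z = 1, ΔE = 13.60 × (1/n_f² − 1/n_i²), so 1/n_f² − 1/n_i² = 0.07123.
Trying n_f = 3 gives 1/n_i² = 0.03988, i.e. n_i ≈ 5; this pair matches.

n_i = 5, n_f = 3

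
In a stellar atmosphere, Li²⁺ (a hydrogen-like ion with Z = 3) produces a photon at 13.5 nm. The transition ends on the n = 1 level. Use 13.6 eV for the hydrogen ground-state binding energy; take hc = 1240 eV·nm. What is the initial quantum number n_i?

n_i = 2

The photon energy is ΔE = hc/λ = 1240 / 13.5 = 91.85 eV.
With Z = 3, ΔE = 122.4 × (1/n_f² − 1/n_i²), so 1/n_f² − 1/n_i² = 0.7504.
With n_f = 1: 1/n_i² = 1/1 − 0.7504 = 0.2496, so n_i ≈ 2.00.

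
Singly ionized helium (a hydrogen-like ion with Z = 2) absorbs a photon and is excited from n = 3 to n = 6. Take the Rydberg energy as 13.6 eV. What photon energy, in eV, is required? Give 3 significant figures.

4.53 eV

The Bohr energies scale as Z², so for Z = 2: E_n = −54.40/n² eV.
E_6 = −54.40/36 = −1.511 eV and E_3 = −54.40/9 = −6.044 eV.
The photon energy is |E_6 − E_3| = 4.53 eV.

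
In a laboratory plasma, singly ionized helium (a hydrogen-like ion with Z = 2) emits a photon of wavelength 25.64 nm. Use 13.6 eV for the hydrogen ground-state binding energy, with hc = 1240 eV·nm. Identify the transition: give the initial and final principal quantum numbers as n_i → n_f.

n_i = 3, n_f = 1

The photon energy is ΔE = hc/λ = 1240 / 25.64 = 48.36 eV.
With Z = 2, ΔE = 54.40 × (1/n_f² − 1/n_i²), so 1/n_f² − 1/n_i² = 0.8890.
Trying n_f = 1 gives 1/n_i² = 0.1110, i.e. n_i ≈ 3; this pair matches.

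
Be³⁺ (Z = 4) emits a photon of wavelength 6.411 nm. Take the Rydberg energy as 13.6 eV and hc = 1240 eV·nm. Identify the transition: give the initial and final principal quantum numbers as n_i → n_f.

The photon energy is ΔE = hc/λ = 1240 / 6.411 = 193.4 eV.
With Z = 4, ΔE = 217.6 × (1/n_f² − 1/n_i²), so 1/n_f² − 1/n_i² = 0.8889.
Trying n_f = 1 gives 1/n_i² = 0.1111, i.e. n_i ≈ 3; this pair matches.

n_i = 3, n_f = 1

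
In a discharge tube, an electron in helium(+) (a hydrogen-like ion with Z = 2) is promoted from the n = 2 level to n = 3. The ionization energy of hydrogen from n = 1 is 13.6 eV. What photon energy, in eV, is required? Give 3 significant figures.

7.56 eV

The Bohr energies scale as Z², so for Z = 2: E_n = −54.40/n² eV.
E_3 = −54.40/9 = −6.044 eV and E_2 = −54.40/4 = −13.60 eV.
The photon energy is |E_3 − E_2| = 7.56 eV.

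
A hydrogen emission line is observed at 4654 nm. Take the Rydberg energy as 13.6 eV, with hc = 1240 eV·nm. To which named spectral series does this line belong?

ΔE = 1240/4654 = 0.2664 eV.
This matches 13.6 × (1/5² − 1/7²), so n_f = 5: the Pfund series.

Pfund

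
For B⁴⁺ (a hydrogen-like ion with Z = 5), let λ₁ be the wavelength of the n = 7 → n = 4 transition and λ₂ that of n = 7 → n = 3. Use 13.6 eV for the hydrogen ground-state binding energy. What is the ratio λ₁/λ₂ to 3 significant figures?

2.15

λ ∝ 1/ΔE ∝ 1/(1/n_f² − 1/n_i²), and the Z² and hc factors cancel in the ratio.
λ₁/λ₂ = (1/3² − 1/7²)/(1/4² − 1/7²) = 0.09070/0.04209 = 2.15.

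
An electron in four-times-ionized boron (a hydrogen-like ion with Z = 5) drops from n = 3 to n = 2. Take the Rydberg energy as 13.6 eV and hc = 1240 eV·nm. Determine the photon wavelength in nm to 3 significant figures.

For Z = 5 the level energies scale as Z², so the effective Rydberg energy is 13.6 × 25 = 340.0 eV.
ΔE = 340.0 × (1/2² − 1/3²) = 340.0 × 0.1389 = 47.22 eV.
λ = hc/ΔE = 1240 / 47.22 = 26.3 nm.

26.3 nm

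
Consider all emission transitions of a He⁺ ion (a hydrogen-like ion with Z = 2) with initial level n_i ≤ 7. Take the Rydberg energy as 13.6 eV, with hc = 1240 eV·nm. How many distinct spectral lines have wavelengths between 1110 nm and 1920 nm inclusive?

Enumerate all n_i → n_f pairs with 1 ≤ n_f < n_i ≤ 7 and compute λ = 1240 / [13.6·4·(1/n_f² − 1/n_i²)].
Lines falling in [1110, 1920] nm: 7→5 (1163 nm), 6→5 (1865 nm).

2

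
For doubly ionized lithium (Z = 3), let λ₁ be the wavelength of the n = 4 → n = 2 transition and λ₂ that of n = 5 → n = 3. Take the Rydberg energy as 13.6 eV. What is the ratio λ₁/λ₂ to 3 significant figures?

λ ∝ 1/ΔE ∝ 1/(1/n_f² − 1/n_i²), and the Z² and hc factors cancel in the ratio.
λ₁/λ₂ = (1/3² − 1/5²)/(1/2² − 1/4²) = 0.07111/0.1875 = 0.379.

0.379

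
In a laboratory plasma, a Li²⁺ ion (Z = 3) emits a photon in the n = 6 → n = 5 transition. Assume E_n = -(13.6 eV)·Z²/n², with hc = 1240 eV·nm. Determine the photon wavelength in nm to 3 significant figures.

For Z = 3 the level energies scale as Z², so the effective Rydberg energy is 13.6 × 9 = 122.4 eV.
ΔE = 122.4 × (1/5² − 1/6²) = 122.4 × 0.01222 = 1.496 eV.
λ = hc/ΔE = 1240 / 1.496 = 829 nm.

829 nm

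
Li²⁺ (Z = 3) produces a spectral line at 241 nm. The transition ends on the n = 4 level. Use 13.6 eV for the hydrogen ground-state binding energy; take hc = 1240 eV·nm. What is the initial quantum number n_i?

The photon energy is ΔE = hc/λ = 1240 / 241 = 5.145 eV.
With Z = 3, ΔE = 122.4 × (1/n_f² − 1/n_i²), so 1/n_f² − 1/n_i² = 0.04204.
With n_f = 4: 1/n_i² = 1/16 − 0.04204 = 0.02046, so n_i ≈ 6.99.

n_i = 7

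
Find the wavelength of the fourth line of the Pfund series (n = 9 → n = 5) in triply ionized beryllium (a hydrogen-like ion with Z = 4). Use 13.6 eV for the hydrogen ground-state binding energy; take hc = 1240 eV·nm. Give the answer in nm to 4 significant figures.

206.1 nm

The Pfund series terminates on n_f = 5; the fourth line has n_i = 5+4 = 9.
ΔE = 217.6 × (1/5² − 1/9²) = 6.018 eV.
λ = 1240 / 6.018 = 206.1 nm.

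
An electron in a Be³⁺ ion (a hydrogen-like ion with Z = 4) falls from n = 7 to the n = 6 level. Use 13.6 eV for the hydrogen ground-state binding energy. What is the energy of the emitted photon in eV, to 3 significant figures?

1.60 eV

The Bohr energies scale as Z², so for Z = 4: E_n = −217.6/n² eV.
E_7 = −217.6/49 = −4.441 eV and E_6 = −217.6/36 = −6.044 eV.
The photon energy is |E_7 − E_6| = 1.60 eV.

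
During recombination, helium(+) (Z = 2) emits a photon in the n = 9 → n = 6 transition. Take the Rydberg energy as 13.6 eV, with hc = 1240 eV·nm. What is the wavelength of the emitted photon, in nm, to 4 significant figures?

For Z = 2 the level energies scale as Z², so the effective Rydberg energy is 13.6 × 4 = 54.40 eV.
ΔE = 54.40 × (1/6² − 1/9²) = 54.40 × 0.01543 = 0.8395 eV.
λ = hc/ΔE = 1240 / 0.8395 = 1477 nm.

1477 nm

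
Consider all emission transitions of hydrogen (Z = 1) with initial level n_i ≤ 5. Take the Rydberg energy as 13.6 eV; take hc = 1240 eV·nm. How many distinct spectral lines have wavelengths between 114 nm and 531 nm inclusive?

3

Enumerate all n_i → n_f pairs with 1 ≤ n_f < n_i ≤ 5 and compute λ = 1240 / [13.6·1·(1/n_f² − 1/n_i²)].
Lines falling in [114, 531] nm: 2→1 (121.6 nm), 5→2 (434.2 nm), 4→2 (486.3 nm).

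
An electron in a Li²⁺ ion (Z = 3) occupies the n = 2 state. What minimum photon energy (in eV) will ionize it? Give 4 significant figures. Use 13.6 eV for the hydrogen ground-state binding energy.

30.60 eV

E_n = −13.6 Z²/n² = −122.4/n² eV for Z = 3.
E_2 = −122.4/4 = −30.60 eV, so ionization (to E = 0) requires 30.60 eV.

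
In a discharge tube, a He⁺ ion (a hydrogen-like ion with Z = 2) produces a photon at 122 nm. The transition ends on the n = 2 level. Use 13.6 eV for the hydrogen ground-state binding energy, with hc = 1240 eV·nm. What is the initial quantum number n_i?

The photon energy is ΔE = hc/λ = 1240 / 122 = 10.16 eV.
With Z = 2, ΔE = 54.40 × (1/n_f² − 1/n_i²), so 1/n_f² − 1/n_i² = 0.1868.
With n_f = 2: 1/n_i² = 1/4 − 0.1868 = 0.06316, so n_i ≈ 3.98.

n_i = 4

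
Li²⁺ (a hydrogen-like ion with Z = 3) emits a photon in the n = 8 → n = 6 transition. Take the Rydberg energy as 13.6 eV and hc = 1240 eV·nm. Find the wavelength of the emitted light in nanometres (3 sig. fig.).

834 nm

For Z = 3 the level energies scale as Z², so the effective Rydberg energy is 13.6 × 9 = 122.4 eV.
ΔE = 122.4 × (1/6² − 1/8²) = 122.4 × 0.01215 = 1.488 eV.
λ = hc/ΔE = 1240 / 1.488 = 834 nm.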